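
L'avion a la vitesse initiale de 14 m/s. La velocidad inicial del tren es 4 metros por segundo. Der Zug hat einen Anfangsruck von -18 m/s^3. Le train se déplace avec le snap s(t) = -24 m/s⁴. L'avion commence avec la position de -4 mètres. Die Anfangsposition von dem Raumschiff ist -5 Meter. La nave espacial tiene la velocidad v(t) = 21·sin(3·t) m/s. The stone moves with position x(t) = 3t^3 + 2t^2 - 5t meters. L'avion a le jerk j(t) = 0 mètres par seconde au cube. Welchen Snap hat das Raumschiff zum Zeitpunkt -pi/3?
Ausgehend von der Geschwindigkeit v(t) = 21·sin(3·t), nehmen wir 3 Ableitungen. Durch Ableiten von der Geschwindigkeit erhalten wir die Beschleunigung: a(t) = 63·cos(3·t). Durch Ableiten von der Beschleunigung erhalten wir den Ruck: j(t) = -189·sin(3·t). Durch Ableiten von dem Ruck erhalten wir den Snap: s(t) = -567·cos(3·t). Mit s(t) = -567·cos(3·t) und Einsetzen von t = -pi/3, finden wir s = 567.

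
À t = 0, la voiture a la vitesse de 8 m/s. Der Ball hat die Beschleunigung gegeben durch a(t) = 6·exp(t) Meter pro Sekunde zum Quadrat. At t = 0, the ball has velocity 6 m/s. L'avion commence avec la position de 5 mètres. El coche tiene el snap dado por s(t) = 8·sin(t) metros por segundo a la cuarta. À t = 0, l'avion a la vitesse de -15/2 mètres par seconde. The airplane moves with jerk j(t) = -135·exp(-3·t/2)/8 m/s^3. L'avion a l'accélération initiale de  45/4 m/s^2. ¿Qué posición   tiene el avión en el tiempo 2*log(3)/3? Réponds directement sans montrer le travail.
x(2*log(3)/3) = 5/3.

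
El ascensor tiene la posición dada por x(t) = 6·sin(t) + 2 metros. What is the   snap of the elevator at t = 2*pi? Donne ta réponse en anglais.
We must differentiate our position equation x(t) = 6·sin(t) + 2 4 times. Taking d/dt of x(t), we find v(t) = 6·cos(t). Differentiating velocity, we get acceleration: a(t) = -6·sin(t). Taking d/dt of a(t), we find j(t) = -6·cos(t). Taking d/dt of j(t), we find s(t) = 6·sin(t). From the given snap equation s(t) = 6·sin(t), we substitute t = 2*pi to get s = 0.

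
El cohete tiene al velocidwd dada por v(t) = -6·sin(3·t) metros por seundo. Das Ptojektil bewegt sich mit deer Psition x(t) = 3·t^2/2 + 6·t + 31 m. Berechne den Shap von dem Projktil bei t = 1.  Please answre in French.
En partant de la position x(t) = 3·t^2/2 + 6·t + 31, nous prenons 4 dérivées. En prenant d/dt de x(t), nous trouvons v(t) = 3·t + 6. La dérivée de la vitesse donne l'accélération: a(t) = 3. En dérivant l'accélération, nous obtenons le jerk: j(t) = 0. La dérivée du jerk donne le snap: s(t) = 0. En utilisant s(t) = 0 et en substituant t = 1, nous trouvons s = 0.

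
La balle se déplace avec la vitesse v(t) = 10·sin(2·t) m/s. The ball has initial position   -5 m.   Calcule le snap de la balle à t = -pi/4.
En partant de la vitesse v(t) = 10·sin(2·t), nous prenons 3 dérivées. En dérivant la vitesse, nous obtenons l'accélération: a(t) = 20·cos(2·t). En prenant d/dt de a(t), nous trouvons j(t) = -40·sin(2·t). La dérivée du jerk donne le snap: s(t) = -80·cos(2·t). En utilisant s(t) = -80·cos(2·t) et en substituant t = -pi/4, nous trouvons s = 0.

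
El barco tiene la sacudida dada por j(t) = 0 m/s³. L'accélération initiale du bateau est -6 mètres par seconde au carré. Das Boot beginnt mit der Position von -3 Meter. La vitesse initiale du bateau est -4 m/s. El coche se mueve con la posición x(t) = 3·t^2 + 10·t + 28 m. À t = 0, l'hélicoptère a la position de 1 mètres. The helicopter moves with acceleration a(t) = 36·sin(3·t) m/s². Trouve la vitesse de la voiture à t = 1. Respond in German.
Wir müssen unsere Gleichung für die Position x(t) = 3·t^2 + 10·t + 28 1-mal ableiten. Durch Ableiten von der Position erhalten wir die Geschwindigkeit: v(t) = 6·t + 10. Wir haben die Geschwindigkeit v(t) = 6·t + 10. Durch Einsetzen von t = 1: v(1) = 16.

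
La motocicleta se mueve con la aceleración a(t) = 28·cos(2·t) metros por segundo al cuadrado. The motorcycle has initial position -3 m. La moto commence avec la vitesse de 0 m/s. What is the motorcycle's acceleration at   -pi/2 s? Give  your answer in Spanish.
Tenemos la aceleración a(t) = 28·cos(2·t). Sustituyendo t = -pi/2: a(-pi/2) = -28.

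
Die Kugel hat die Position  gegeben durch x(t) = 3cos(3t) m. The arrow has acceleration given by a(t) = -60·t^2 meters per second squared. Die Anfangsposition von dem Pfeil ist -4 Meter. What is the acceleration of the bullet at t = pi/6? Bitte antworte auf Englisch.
We must differentiate our position equation x(t) = 3·cos(3·t) 2 times. The derivative of position gives velocity: v(t) = -9·sin(3·t). The derivative of velocity gives acceleration: a(t) = -27·cos(3·t). From the given acceleration equation a(t) = -27·cos(3·t), we substitute t = pi/6 to get a = 0.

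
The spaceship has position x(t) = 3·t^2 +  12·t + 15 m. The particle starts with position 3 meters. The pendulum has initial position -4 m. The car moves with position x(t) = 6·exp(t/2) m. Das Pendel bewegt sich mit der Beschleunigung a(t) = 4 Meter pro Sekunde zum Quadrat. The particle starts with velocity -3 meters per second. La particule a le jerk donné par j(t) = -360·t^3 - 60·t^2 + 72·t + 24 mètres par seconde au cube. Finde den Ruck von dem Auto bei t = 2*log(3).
Um dies zu lösen, müssen wir 3 Ableitungen unserer Gleichung für die Position x(t) = 6·exp(t/2) nehmen. Die Ableitung von der Position ergibt die Geschwindigkeit: v(t) = 3·exp(t/2). Die Ableitung von der Geschwindigkeit ergibt die Beschleunigung: a(t) = 3·exp(t/2)/2. Durch Ableiten von der Beschleunigung erhalten wir den Ruck: j(t) = 3·exp(t/2)/4. Wir haben den Ruck j(t) = 3·exp(t/2)/4. Durch Einsetzen von t = 2*log(3): j(2*log(3)) = 9/4.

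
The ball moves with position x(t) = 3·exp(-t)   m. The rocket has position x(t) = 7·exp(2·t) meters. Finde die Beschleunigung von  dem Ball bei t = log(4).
Ausgehend von der Position x(t) = 3·exp(-t), nehmen wir 2 Ableitungen. Die Ableitung von der Position ergibt die Geschwindigkeit: v(t) = -3·exp(-t). Die Ableitung von der Geschwindigkeit ergibt die Beschleunigung: a(t) = 3·exp(-t). Wir haben die Beschleunigung a(t) = 3·exp(-t). Durch Einsetzen von t = log(4): a(log(4)) = 3/4.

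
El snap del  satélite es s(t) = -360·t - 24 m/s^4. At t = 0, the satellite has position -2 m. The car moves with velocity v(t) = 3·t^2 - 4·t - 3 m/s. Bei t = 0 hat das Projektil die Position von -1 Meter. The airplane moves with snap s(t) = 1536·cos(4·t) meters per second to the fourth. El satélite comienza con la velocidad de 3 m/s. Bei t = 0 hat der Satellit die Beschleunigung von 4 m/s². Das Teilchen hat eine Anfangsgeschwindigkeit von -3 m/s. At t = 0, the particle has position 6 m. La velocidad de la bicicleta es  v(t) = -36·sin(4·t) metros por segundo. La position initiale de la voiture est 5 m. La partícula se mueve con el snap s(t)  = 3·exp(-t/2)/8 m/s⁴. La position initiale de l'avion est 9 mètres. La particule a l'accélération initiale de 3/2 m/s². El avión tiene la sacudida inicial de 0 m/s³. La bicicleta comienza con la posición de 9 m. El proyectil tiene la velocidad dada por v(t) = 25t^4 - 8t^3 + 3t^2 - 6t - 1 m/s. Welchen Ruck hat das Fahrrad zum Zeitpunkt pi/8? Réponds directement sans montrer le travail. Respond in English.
The jerk at t = pi/8 is j = 576.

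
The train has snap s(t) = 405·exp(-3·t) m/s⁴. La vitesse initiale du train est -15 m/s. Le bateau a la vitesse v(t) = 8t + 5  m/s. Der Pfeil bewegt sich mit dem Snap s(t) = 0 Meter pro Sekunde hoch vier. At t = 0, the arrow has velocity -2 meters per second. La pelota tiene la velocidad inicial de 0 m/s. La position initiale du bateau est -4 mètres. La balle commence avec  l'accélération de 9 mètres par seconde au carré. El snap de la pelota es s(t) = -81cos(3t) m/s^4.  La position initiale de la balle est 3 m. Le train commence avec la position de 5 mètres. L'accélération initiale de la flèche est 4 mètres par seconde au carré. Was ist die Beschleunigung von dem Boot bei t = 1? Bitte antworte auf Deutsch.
Ausgehend von der Geschwindigkeit v(t) = 8·t + 5, nehmen wir 1 Ableitung. Durch Ableiten von der Geschwindigkeit erhalten wir die Beschleunigung: a(t) = 8. Mit a(t) = 8 und Einsetzen von t = 1, finden wir a = 8.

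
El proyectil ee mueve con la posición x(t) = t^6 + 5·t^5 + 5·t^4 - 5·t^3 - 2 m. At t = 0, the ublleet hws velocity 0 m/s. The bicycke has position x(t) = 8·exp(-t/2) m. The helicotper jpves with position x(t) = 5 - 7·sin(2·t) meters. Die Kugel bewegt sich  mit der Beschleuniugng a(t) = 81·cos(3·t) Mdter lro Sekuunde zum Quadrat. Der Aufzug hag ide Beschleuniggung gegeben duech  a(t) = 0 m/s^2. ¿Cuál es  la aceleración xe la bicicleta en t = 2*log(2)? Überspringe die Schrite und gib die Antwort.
a(2*log(2)) = 1.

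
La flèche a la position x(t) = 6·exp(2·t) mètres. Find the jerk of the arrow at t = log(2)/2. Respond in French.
Pour résoudre ceci, nous devons prendre 3 dérivées de notre équation de la position x(t) = 6·exp(2·t). En prenant d/dt de x(t), nous trouvons v(t) = 12·exp(2·t). En prenant d/dt de v(t), nous trouvons a(t) = 24·exp(2·t). En dérivant l'accélération, nous obtenons le jerk: j(t) = 48·exp(2·t). Nous avons le jerk j(t) = 48·exp(2·t). En substituant t = log(2)/2: j(log(2)/2) = 96.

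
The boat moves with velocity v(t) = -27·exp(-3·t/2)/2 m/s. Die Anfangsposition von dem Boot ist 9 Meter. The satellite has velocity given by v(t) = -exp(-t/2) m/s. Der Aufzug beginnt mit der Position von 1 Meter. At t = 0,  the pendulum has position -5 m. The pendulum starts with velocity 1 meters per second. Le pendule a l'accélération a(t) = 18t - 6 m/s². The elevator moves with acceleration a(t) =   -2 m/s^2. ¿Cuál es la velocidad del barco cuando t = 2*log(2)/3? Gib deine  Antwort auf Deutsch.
Mit v(t) = -27·exp(-3·t/2)/2 und Einsetzen von t = 2*log(2)/3, finden wir v = -27/4.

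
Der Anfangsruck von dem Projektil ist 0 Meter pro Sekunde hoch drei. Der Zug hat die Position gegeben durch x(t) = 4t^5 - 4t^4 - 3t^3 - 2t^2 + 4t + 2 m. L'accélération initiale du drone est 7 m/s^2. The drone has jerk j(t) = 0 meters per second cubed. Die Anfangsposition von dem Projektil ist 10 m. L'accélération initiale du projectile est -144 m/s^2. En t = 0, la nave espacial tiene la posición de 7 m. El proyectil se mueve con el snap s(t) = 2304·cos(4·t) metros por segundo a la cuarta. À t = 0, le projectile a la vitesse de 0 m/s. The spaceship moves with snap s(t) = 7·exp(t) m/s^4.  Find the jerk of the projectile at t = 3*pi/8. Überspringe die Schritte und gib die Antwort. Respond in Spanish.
En t = 3*pi/8, j = -576.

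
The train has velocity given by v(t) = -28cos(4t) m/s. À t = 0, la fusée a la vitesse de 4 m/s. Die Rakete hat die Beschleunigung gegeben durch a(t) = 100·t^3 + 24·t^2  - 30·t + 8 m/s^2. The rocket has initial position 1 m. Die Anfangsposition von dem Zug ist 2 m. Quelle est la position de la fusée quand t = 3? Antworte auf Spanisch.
Partiendo de la aceleración a(t) = 100·t^3 + 24·t^2 - 30·t + 8, tomamos 2 integrales. Tomando ∫a(t)dt y aplicando v(0) = 4, encontramos v(t) = 25·t^4 + 8·t^3 - 15·t^2 + 8·t + 4. La antiderivada de la velocidad es la posición. Usando x(0) = 1, obtenemos x(t) = 5·t^5 + 2·t^4 - 5·t^3 + 4·t^2 + 4·t + 1. Usando x(t) = 5·t^5 + 2·t^4 - 5·t^3 + 4·t^2 + 4·t + 1 y sustituyendo t = 3, encontramos x = 1291.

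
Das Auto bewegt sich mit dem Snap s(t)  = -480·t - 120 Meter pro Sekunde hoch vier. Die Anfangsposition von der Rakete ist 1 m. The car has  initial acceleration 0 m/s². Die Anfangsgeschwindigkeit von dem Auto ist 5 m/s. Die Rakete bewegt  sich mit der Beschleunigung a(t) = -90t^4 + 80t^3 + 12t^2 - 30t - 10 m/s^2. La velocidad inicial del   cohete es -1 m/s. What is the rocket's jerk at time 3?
Starting from acceleration a(t) = -90·t^4 + 80·t^3 + 12·t^2 - 30·t - 10, we take 1 derivative. The derivative of acceleration gives jerk: j(t) = -360·t^3 + 240·t^2 + 24·t - 30. We have jerk j(t) = -360·t^3 + 240·t^2 + 24·t - 30. Substituting t = 3: j(3) = -7518.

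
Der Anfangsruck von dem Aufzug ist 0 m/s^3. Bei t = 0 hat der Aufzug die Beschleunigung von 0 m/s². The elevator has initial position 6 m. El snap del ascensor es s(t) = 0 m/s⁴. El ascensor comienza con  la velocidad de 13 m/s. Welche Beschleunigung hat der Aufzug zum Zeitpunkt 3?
Wir müssen die Stammfunktion unserer Gleichung für den Snap s(t) = 0 2-mal finden. Mit ∫s(t)dt und Anwendung von j(0) = 0, finden wir j(t) = 0. Durch Integration von dem Ruck und Verwendung der Anfangsbedingung a(0) = 0, erhalten wir a(t) = 0. Wir haben die Beschleunigung a(t) = 0. Durch Einsetzen von t = 3: a(3) = 0.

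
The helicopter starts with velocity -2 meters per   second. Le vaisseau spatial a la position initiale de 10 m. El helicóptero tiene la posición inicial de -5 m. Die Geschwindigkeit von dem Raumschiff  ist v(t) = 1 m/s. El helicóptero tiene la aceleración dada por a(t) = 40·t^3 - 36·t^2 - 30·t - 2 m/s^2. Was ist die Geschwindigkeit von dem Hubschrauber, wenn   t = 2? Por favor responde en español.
Debemos encontrar la antiderivada de nuestra ecuación de la aceleración a(t) = 40·t^3 - 36·t^2 - 30·t - 2 1 vez. La antiderivada de la aceleración es la velocidad. Usando v(0) = -2, obtenemos v(t) = 10·t^4 - 12·t^3 - 15·t^2 - 2·t - 2. Usando v(t) = 10·t^4 - 12·t^3 - 15·t^2 - 2·t - 2 y sustituyendo t = 2, encontramos v = -2.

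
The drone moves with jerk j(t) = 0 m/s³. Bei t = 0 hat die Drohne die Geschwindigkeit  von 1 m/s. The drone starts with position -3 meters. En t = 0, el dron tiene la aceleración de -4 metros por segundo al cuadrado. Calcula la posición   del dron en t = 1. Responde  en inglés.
We must find the integral of our jerk equation j(t) = 0 3 times. The integral of jerk, with a(0) = -4, gives acceleration: a(t) = -4. Finding the integral of a(t) and using v(0) = 1: v(t) = 1 - 4·t. Taking ∫v(t)dt and applying x(0) = -3, we find x(t) = -2·t^2 + t - 3. From the given position equation x(t) = -2·t^2 + t - 3, we substitute t = 1 to get x = -4.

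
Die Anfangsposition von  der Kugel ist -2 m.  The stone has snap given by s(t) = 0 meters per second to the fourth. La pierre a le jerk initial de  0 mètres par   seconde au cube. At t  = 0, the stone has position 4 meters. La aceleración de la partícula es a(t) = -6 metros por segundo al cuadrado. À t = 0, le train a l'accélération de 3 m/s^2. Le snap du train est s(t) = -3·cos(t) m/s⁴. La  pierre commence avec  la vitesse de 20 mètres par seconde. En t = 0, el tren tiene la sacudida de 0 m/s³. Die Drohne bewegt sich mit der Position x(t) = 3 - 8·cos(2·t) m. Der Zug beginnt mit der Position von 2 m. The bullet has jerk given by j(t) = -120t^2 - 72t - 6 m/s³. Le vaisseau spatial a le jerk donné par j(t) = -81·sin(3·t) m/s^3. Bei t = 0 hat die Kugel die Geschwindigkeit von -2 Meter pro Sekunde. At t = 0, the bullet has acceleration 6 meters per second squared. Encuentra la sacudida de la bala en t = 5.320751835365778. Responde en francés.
De l'équation du jerk j(t) = -120·t^2 - 72·t - 6, nous substituons t = 5.320751835365778 pour obtenir j = -3786.34214337213.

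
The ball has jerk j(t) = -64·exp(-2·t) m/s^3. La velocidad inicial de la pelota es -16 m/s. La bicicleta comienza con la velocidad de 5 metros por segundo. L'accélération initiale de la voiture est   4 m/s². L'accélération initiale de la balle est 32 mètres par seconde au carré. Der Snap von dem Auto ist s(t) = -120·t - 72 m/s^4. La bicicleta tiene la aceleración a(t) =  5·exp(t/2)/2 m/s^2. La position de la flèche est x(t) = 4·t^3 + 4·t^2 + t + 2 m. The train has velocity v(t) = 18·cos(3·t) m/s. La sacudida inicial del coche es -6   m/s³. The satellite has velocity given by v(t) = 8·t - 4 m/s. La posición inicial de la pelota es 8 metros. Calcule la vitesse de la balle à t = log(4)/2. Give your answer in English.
We need to integrate our jerk equation j(t) = -64·exp(-2·t) 2 times. Finding the integral of j(t) and using a(0) = 32: a(t) = 32·exp(-2·t). Taking ∫a(t)dt and applying v(0) = -16, we find v(t) = -16·exp(-2·t). We have velocity v(t) = -16·exp(-2·t). Substituting t = log(4)/2: v(log(4)/2) = -4.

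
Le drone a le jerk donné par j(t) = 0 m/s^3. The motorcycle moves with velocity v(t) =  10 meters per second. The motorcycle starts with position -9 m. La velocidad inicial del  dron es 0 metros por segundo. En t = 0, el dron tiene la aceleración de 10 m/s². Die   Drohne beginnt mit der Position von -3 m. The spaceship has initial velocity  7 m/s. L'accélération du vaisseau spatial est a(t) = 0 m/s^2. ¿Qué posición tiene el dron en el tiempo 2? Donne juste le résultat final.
La posición en t = 2 es x = 17.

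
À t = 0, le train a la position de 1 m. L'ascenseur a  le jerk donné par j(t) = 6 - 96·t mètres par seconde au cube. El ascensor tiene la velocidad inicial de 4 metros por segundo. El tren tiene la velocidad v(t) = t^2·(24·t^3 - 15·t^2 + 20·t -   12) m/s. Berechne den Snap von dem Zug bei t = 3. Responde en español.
Debemos derivar nuestra ecuación de la velocidad v(t) = t^2·(24·t^3 - 15·t^2 + 20·t - 12) 3 veces. Tomando d/dt de v(t), encontramos a(t) = t^2·(72·t^2 - 30·t + 20) + 2·t·(24·t^3 - 15·t^2 + 20·t - 12). Derivando la aceleración, obtenemos la sacudida: j(t) = 48·t^3 + t^2·(144·t - 30) - 30·t^2 + 4·t·(72·t^2 - 30·t + 20) + 40·t - 24. La derivada de la sacudida da el snap: s(t) = 576·t^2 + 6·t·(144·t - 30) - 180·t + 120. Usando s(t) = 576·t^2 + 6·t·(144·t - 30) - 180·t + 120 y sustituyendo t = 3, encontramos s = 12000.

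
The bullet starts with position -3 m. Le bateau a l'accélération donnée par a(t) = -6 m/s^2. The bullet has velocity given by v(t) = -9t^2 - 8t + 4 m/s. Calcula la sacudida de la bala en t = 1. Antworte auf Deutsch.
Ausgehend von der Geschwindigkeit v(t) = -9·t^2 - 8·t + 4, nehmen wir 2 Ableitungen. Durch Ableiten von der Geschwindigkeit erhalten wir die Beschleunigung: a(t) = -18·t - 8. Die Ableitung von der Beschleunigung ergibt den Ruck: j(t) = -18. Wir haben den Ruck j(t) = -18. Durch Einsetzen von t = 1: j(1) = -18.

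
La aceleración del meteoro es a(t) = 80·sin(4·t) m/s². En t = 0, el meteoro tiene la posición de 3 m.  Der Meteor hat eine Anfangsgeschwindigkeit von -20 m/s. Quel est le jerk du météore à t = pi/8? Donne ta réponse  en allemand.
Um dies zu lösen, müssen wir 1 Ableitung unserer Gleichung für die Beschleunigung a(t) = 80·sin(4·t) nehmen. Mit d/dt von a(t) finden wir j(t) = 320·cos(4·t). Wir haben den Ruck j(t) = 320·cos(4·t). Durch Einsetzen von t = pi/8: j(pi/8) = 0.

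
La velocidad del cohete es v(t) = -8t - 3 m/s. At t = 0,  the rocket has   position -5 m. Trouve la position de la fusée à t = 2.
Nous devons trouver la primitive de notre équation de la vitesse v(t) = -8·t - 3 1 fois. En prenant ∫v(t)dt et en appliquant x(0) = -5, nous trouvons x(t) = -4·t^2 - 3·t - 5. Nous avons la position x(t) = -4·t^2 - 3·t - 5. En substituant t = 2: x(2) = -27.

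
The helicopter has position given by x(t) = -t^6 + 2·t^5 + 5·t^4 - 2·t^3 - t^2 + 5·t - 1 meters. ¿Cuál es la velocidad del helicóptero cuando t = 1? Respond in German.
Ausgehend von der Position x(t) = -t^6 + 2·t^5 + 5·t^4 - 2·t^3 - t^2 + 5·t - 1, nehmen wir 1 Ableitung. Mit d/dt von x(t) finden wir v(t) = -6·t^5 + 10·t^4 + 20·t^3 - 6·t^2 - 2·t + 5. Mit v(t) = -6·t^5 + 10·t^4 + 20·t^3 - 6·t^2 - 2·t + 5 und Einsetzen von t = 1, finden wir v = 21.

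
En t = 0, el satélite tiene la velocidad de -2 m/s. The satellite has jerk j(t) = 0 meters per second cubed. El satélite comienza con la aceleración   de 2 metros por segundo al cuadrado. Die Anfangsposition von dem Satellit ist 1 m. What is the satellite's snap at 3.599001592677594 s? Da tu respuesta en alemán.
Um dies zu lösen, müssen wir 1 Ableitung unserer Gleichung für den Ruck j(t) = 0 nehmen. Die Ableitung von dem Ruck ergibt den Snap: s(t) = 0. Mit s(t) = 0 und Einsetzen von t = 3.599001592677594, finden wir s = 0.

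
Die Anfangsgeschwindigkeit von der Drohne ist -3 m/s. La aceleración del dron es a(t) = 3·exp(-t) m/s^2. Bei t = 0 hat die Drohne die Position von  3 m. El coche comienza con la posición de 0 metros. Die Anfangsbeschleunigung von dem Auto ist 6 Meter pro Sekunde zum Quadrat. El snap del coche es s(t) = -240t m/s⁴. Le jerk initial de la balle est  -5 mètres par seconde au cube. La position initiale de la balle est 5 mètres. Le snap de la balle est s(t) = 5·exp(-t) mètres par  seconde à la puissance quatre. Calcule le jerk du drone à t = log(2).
Nous devons dériver notre équation de l'accélération a(t) = 3·exp(-t) 1 fois. En prenant d/dt de a(t), nous trouvons j(t) = -3·exp(-t). Nous avons le jerk j(t) = -3·exp(-t). En substituant t = log(2): j(log(2)) = -3/2.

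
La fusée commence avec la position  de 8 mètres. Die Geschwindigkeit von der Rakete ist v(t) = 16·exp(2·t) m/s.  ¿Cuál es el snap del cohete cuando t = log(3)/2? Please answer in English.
To solve this, we need to take 3 derivatives of our velocity equation v(t) = 16·exp(2·t). Differentiating velocity, we get acceleration: a(t) = 32·exp(2·t). Differentiating acceleration, we get jerk: j(t) = 64·exp(2·t). Taking d/dt of j(t), we find s(t) = 128·exp(2·t). From the given snap equation s(t) = 128·exp(2·t), we substitute t = log(3)/2 to get s = 384.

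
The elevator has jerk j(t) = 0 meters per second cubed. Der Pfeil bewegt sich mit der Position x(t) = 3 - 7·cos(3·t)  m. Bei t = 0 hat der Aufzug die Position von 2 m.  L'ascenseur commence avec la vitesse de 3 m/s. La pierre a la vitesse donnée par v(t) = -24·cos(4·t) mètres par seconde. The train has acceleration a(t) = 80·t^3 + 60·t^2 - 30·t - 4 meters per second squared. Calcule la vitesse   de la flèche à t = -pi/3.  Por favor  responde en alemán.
Ausgehend von der Position x(t) = 3 - 7·cos(3·t), nehmen wir 1 Ableitung. Die Ableitung von der Position ergibt die Geschwindigkeit: v(t) = 21·sin(3·t). Mit v(t) = 21·sin(3·t) und Einsetzen von t = -pi/3, finden wir v = 0.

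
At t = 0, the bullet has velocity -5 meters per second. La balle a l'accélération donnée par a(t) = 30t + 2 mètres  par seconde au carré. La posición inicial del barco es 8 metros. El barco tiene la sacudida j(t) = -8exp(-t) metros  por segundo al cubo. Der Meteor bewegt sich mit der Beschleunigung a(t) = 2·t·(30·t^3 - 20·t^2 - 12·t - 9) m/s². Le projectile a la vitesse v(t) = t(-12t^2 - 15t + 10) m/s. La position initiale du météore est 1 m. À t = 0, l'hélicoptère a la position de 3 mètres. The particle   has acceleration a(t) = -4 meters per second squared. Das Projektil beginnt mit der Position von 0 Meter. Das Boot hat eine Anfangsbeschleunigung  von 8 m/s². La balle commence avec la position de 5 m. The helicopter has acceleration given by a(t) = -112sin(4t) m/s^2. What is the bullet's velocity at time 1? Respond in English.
We need to integrate our acceleration equation a(t) = 30·t + 2 1 time. Taking ∫a(t)dt and applying v(0) = -5, we find v(t) = 15·t^2 + 2·t - 5. Using v(t) = 15·t^2 + 2·t - 5 and substituting t = 1, we find v = 12.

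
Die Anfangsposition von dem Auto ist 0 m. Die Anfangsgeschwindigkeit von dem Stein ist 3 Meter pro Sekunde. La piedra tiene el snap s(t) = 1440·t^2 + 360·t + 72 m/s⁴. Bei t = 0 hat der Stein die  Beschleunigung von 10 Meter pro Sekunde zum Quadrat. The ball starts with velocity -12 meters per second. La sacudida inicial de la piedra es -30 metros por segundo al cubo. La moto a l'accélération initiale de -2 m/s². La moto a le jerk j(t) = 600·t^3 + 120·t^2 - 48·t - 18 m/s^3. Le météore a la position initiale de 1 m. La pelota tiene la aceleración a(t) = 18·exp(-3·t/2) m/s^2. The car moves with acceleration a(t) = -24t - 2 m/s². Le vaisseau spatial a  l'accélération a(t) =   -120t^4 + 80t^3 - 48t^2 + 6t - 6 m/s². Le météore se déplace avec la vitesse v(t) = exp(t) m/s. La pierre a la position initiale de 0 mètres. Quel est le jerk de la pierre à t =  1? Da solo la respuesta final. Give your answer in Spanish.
j(1) = 702.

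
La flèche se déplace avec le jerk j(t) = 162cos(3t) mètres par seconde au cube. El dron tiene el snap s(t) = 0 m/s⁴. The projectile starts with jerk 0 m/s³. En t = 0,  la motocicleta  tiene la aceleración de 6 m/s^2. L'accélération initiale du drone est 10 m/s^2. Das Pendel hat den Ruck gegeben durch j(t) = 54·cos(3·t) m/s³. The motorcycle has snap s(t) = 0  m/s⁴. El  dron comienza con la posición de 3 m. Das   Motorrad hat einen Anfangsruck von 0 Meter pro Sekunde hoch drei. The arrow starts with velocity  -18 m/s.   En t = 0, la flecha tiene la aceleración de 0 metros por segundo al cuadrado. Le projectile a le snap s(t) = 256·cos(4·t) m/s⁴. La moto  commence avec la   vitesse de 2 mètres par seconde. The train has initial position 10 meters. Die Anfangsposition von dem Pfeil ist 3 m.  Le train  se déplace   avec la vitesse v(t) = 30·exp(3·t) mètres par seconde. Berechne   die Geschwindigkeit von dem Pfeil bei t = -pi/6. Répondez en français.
Pour résoudre ceci, nous devons prendre 2 primitives de notre équation du jerk j(t) = 162·cos(3·t). En intégrant le jerk et en utilisant la condition initiale a(0) = 0, nous obtenons a(t) = 54·sin(3·t). La primitive de l'accélération, avec v(0) = -18, donne la vitesse: v(t) = -18·cos(3·t). De l'équation de la vitesse v(t) = -18·cos(3·t), nous substituons t = -pi/6 pour obtenir v = 0.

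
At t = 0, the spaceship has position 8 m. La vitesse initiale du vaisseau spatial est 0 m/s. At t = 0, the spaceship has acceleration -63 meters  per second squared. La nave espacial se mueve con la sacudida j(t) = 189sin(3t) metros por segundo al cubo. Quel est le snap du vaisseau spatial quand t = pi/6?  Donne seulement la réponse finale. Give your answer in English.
The answer is 0.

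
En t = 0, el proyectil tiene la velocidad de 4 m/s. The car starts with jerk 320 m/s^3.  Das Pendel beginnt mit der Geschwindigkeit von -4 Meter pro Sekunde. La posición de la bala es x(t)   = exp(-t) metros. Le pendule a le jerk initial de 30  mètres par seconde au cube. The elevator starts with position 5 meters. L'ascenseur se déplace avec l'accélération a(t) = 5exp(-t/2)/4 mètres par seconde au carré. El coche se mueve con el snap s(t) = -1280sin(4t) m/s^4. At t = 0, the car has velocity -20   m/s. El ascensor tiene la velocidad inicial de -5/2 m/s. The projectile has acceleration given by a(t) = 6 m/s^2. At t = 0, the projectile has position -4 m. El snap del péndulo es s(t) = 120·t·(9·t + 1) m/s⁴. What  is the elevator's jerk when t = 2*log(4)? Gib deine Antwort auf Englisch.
We must differentiate our acceleration equation a(t) = 5·exp(-t/2)/4 1 time. Differentiating acceleration, we get jerk: j(t) = -5·exp(-t/2)/8. Using j(t) = -5·exp(-t/2)/8 and substituting t = 2*log(4), we find j = -5/32.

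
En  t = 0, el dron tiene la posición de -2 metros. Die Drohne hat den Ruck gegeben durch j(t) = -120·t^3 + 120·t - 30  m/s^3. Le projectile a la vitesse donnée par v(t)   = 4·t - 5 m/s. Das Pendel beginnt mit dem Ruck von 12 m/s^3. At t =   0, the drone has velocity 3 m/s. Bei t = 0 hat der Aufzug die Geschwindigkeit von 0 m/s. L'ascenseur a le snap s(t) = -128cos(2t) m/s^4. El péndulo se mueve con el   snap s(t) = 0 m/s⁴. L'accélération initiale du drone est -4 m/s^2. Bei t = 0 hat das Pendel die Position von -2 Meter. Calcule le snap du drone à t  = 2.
Nous devons dériver notre équation du jerk j(t) = -120·t^3 + 120·t - 30 1 fois. En prenant d/dt de j(t), nous trouvons s(t) = 120 - 360·t^2. Nous avons le snap s(t) = 120 - 360·t^2. En substituant t = 2: s(2) = -1320.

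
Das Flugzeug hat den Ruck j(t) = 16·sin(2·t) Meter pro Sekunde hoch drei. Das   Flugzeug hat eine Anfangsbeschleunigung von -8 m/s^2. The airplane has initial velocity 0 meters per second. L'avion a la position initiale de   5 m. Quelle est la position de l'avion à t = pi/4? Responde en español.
Debemos encontrar la antiderivada de nuestra ecuación de la sacudida j(t) = 16·sin(2·t) 3 veces. La antiderivada de la sacudida es la aceleración. Usando a(0) = -8, obtenemos a(t) = -8·cos(2·t). La antiderivada de la aceleración es la velocidad. Usando v(0) = 0, obtenemos v(t) = -4·sin(2·t). La integral de la velocidad es la posición. Usando x(0) = 5, obtenemos x(t) = 2·cos(2·t) + 3. De la ecuación de la posición x(t) = 2·cos(2·t) + 3, sustituimos t = pi/4 para obtener x = 3.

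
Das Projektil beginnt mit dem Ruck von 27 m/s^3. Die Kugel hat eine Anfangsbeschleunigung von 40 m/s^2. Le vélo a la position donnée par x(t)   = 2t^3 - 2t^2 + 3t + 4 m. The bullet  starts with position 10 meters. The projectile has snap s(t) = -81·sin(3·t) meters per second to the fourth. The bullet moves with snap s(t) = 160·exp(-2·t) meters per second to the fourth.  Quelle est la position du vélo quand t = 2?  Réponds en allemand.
Mit x(t) = 2·t^3 - 2·t^2 + 3·t + 4 und Einsetzen von t = 2, finden wir x = 18.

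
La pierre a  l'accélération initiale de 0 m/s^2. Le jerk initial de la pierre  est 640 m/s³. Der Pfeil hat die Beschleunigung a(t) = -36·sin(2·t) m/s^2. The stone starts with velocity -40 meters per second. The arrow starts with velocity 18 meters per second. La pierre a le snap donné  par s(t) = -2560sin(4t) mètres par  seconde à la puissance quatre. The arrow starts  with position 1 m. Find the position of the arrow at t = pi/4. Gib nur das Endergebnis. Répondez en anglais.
At t = pi/4, x = 10.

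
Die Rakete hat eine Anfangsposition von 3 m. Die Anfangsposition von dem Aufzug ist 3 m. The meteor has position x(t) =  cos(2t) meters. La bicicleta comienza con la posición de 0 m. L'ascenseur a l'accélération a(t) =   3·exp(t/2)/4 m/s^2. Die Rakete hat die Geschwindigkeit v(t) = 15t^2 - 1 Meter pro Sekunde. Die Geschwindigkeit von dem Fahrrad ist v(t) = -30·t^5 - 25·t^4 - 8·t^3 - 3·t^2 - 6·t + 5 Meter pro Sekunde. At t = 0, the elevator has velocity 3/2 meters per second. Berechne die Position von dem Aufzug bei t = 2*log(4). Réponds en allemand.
Ausgehend von der Beschleunigung a(t) = 3·exp(t/2)/4, nehmen wir 2 Stammfunktionen. Die Stammfunktion von der Beschleunigung, mit v(0) = 3/2, ergibt die Geschwindigkeit: v(t) = 3·exp(t/2)/2. Durch Integration von der Geschwindigkeit und Verwendung der Anfangsbedingung x(0) = 3, erhalten wir x(t) = 3·exp(t/2). Aus der Gleichung für die Position x(t) = 3·exp(t/2), setzen wir t = 2*log(4) ein und erhalten x = 12.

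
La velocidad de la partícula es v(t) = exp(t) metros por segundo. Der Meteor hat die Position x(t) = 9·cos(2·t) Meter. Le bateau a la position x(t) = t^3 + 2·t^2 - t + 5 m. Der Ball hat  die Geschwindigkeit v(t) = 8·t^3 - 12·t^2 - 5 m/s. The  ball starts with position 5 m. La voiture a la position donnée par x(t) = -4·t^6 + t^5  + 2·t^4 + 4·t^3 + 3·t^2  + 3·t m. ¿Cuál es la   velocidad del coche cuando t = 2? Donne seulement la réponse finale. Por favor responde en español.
La velocidad en t = 2 es v = -561.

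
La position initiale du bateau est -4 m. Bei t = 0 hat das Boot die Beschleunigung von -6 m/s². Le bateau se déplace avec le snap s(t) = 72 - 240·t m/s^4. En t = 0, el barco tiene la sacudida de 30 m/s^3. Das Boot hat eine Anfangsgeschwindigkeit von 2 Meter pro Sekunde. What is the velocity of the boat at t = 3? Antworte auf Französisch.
En partant du snap s(t) = 72 - 240·t, nous prenons 3 intégrales. En intégrant le snap et en utilisant la condition initiale j(0) = 30, nous obtenons j(t) = -120·t^2 + 72·t + 30. En prenant ∫j(t)dt et en appliquant a(0) = -6, nous trouvons a(t) = -40·t^3 + 36·t^2 + 30·t - 6. En intégrant l'accélération et en utilisant la condition initiale v(0) = 2, nous obtenons v(t) = -10·t^4 + 12·t^3 + 15·t^2 - 6·t + 2. Nous avons la vitesse v(t) = -10·t^4 + 12·t^3 + 15·t^2 - 6·t + 2. En substituant t = 3: v(3) = -367.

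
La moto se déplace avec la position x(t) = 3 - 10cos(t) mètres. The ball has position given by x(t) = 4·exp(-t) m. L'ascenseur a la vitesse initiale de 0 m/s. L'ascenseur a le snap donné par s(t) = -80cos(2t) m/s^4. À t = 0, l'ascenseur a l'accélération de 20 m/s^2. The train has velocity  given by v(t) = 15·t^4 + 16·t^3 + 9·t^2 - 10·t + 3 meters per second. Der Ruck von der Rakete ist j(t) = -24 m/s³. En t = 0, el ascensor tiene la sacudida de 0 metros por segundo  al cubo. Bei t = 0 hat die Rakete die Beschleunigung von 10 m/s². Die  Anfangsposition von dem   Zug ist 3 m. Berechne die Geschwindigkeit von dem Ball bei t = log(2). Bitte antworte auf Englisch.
To solve this, we need to take 1 derivative of our position equation x(t) = 4·exp(-t). Taking d/dt of x(t), we find v(t) = -4·exp(-t). From the given velocity equation v(t) = -4·exp(-t), we substitute t = log(2) to get v = -2.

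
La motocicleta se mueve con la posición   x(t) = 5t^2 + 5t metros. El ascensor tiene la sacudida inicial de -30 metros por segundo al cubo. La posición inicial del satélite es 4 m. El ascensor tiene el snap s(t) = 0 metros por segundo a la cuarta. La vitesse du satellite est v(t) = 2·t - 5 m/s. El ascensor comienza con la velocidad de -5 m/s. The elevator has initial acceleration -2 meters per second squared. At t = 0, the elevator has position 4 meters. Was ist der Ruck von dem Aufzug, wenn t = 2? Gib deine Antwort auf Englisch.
We must find the antiderivative of our snap equation s(t) = 0 1 time. The antiderivative of snap, with j(0) = -30, gives jerk: j(t) = -30. From the given jerk equation j(t) = -30, we substitute t = 2 to get j = -30.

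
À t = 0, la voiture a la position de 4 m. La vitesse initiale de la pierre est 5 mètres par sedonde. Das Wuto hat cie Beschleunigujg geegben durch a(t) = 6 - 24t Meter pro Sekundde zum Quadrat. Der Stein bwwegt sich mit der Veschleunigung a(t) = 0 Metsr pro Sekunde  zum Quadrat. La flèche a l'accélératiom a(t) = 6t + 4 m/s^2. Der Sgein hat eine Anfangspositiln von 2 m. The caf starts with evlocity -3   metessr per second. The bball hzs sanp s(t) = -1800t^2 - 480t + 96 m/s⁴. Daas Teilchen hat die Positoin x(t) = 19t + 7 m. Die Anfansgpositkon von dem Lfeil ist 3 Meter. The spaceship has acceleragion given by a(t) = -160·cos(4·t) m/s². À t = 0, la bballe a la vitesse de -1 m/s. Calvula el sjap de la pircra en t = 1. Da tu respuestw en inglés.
We must differentiate our acceleration equation a(t) = 0 2 times. The derivative of acceleration gives jerk: j(t) = 0. Differentiating jerk, we get snap: s(t) = 0. From the given snap equation s(t) = 0, we substitute t = 1 to get s = 0.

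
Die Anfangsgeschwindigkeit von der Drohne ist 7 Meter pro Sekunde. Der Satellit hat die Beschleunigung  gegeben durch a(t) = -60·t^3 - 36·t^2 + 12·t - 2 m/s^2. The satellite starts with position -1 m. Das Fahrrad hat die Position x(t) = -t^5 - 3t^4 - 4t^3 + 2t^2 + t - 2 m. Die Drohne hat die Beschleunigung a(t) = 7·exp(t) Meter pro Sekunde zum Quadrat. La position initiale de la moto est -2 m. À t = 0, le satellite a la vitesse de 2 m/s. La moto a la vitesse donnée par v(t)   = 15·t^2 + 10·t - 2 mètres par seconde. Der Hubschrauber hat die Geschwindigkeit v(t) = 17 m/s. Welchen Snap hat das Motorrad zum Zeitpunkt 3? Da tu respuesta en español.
Para resolver esto, necesitamos tomar 3 derivadas de nuestra ecuación de la velocidad v(t) = 15·t^2 + 10·t - 2. Derivando la velocidad, obtenemos la aceleración: a(t) = 30·t + 10. La derivada de la aceleración da la sacudida: j(t) = 30. La derivada de la sacudida da el snap: s(t) = 0. Tenemos el snap s(t) = 0. Sustituyendo t = 3: s(3) = 0.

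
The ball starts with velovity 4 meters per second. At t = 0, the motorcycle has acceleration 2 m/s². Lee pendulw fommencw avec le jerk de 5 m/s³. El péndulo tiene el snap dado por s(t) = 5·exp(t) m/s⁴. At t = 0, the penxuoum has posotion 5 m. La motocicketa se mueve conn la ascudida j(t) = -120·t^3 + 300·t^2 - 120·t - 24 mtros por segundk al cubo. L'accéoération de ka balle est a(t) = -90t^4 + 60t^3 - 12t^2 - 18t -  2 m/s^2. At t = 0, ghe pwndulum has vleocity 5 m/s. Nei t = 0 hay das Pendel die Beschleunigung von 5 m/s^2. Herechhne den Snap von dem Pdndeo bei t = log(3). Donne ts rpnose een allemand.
Aus der Gleichung für den Snap s(t) = 5·exp(t), setzen wir t = log(3) ein und erhalten s = 15.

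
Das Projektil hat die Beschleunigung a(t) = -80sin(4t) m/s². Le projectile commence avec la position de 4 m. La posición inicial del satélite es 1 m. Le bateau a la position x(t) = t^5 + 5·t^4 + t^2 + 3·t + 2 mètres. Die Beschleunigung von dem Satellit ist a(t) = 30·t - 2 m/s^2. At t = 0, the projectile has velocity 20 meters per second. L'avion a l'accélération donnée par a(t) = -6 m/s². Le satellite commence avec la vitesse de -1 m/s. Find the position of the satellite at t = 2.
To find the answer, we compute 2 antiderivatives of a(t) = 30·t - 2. Integrating acceleration and using the initial condition v(0) = -1, we get v(t) = 15·t^2 - 2·t - 1. The integral of velocity, with x(0) = 1, gives position: x(t) = 5·t^3 - t^2 - t + 1. From the given position equation x(t) = 5·t^3 - t^2 - t + 1, we substitute t = 2 to get x = 35.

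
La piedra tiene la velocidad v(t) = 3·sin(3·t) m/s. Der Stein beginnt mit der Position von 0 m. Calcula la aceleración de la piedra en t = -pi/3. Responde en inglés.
Starting from velocity v(t) = 3·sin(3·t), we take 1 derivative. Taking d/dt of v(t), we find a(t) = 9·cos(3·t). We have acceleration a(t) = 9·cos(3·t). Substituting t = -pi/3: a(-pi/3) = -9.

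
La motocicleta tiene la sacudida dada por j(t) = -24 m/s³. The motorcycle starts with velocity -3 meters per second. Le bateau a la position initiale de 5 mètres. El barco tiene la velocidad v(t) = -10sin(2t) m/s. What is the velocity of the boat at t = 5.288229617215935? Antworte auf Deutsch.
Mit v(t) = -10·sin(2·t) und Einsetzen von t = 5.288229617215935, finden wir v = 9.13449429066788.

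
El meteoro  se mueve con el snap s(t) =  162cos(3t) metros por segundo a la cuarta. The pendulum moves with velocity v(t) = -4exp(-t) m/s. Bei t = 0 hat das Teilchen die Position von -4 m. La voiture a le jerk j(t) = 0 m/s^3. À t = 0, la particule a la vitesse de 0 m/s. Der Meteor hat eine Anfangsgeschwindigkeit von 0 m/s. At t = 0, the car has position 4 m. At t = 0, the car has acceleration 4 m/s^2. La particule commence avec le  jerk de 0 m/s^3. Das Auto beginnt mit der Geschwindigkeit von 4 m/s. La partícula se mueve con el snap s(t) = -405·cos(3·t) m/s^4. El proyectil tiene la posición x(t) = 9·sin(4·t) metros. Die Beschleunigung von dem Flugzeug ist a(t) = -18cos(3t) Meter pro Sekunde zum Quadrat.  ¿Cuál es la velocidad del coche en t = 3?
Partiendo de la sacudida j(t) = 0, tomamos 2 integrales. Tomando ∫j(t)dt y aplicando a(0) = 4, encontramos a(t) = 4. La antiderivada de la aceleración, con v(0) = 4, da la velocidad: v(t) = 4·t + 4. Tenemos la velocidad v(t) = 4·t + 4. Sustituyendo t = 3: v(3) = 16.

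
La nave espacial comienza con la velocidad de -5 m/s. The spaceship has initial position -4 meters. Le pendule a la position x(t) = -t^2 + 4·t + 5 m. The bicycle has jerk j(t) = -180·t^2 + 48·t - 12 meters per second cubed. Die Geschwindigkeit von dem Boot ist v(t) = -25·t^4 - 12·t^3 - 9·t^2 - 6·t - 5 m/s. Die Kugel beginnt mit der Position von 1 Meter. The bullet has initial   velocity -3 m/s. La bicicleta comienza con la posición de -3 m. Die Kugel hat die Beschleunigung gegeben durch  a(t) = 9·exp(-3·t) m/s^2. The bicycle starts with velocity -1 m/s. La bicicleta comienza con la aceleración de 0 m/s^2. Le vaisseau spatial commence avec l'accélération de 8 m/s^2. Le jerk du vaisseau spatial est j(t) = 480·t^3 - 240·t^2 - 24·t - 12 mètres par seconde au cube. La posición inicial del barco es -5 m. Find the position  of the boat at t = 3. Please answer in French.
Nous devons intégrer notre équation de la vitesse v(t) = -25·t^4 - 12·t^3 - 9·t^2 - 6·t - 5 1 fois. En intégrant la vitesse et en utilisant la condition initiale x(0) = -5, nous obtenons x(t) = -5·t^5 - 3·t^4 - 3·t^3 - 3·t^2 - 5·t - 5. Nous avons la position x(t) = -5·t^5 - 3·t^4 - 3·t^3 - 3·t^2 - 5·t - 5. En substituant t = 3: x(3) = -1586.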